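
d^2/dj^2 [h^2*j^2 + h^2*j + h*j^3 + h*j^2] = 2*h*(h + 3*j + 1)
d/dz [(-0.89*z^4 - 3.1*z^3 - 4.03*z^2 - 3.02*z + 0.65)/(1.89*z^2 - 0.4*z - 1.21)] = (-3.3642*z^5 - 4.791*z^4 + 6.7876*z^3 + 18.5728*z^2 + 7.2956*z + 3.9142)/(3.5721*z^4 - 1.512*z^3 - 4.4138*z^2 + 0.968*z + 1.4641)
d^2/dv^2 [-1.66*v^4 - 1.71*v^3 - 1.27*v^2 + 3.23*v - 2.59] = -19.92*v^2 - 10.26*v - 2.54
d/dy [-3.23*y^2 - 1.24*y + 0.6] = -6.46*y - 1.24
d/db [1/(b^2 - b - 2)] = (1 - 2*b)/(-b^2 + b + 2)^2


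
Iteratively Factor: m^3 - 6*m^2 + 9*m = (m - 3)*(m^2 - 3*m) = m*(m - 3)*(m - 3)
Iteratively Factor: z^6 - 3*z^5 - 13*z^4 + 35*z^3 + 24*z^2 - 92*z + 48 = (z + 2)*(z^5 - 5*z^4 - 3*z^3 + 41*z^2 - 58*z + 24) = (z - 1)*(z + 2)*(z^4 - 4*z^3 - 7*z^2 + 34*z - 24) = (z - 2)*(z - 1)*(z + 2)*(z^3 - 2*z^2 - 11*z + 12) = (z - 2)*(z - 1)*(z + 2)*(z + 3)*(z^2 - 5*z + 4) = (z - 4)*(z - 2)*(z - 1)*(z + 2)*(z + 3)*(z - 1)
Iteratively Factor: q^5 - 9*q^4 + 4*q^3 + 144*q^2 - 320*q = (q - 5)*(q^4 - 4*q^3 - 16*q^2 + 64*q) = q*(q - 5)*(q^3 - 4*q^2 - 16*q + 64) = q*(q - 5)*(q + 4)*(q^2 - 8*q + 16) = q*(q - 5)*(q - 4)*(q + 4)*(q - 4)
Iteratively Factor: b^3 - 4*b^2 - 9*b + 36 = (b + 3)*(b^2 - 7*b + 12) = (b - 3)*(b + 3)*(b - 4)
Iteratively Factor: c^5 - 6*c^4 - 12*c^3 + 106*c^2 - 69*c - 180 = (c - 3)*(c^4 - 3*c^3 - 21*c^2 + 43*c + 60) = (c - 3)*(c + 4)*(c^3 - 7*c^2 + 7*c + 15) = (c - 3)*(c + 1)*(c + 4)*(c^2 - 8*c + 15) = (c - 3)^2*(c + 1)*(c + 4)*(c - 5)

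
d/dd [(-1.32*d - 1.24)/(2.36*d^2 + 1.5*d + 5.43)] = (3.1152*d^2 + 5.8528*d - 5.3076)/(5.5696*d^4 + 7.08*d^3 + 27.8796*d^2 + 16.29*d + 29.4849)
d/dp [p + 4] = 1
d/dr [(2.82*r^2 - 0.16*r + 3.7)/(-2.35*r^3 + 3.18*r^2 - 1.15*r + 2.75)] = (6.627*r^4 - 0.751999999999999*r^3 + 23.3508*r^2 - 8.02200000000001*r + 3.815)/(5.5225*r^6 - 14.946*r^5 + 15.5174*r^4 - 20.239*r^3 + 18.8125*r^2 - 6.325*r + 7.5625)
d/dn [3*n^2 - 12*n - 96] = 6*n - 12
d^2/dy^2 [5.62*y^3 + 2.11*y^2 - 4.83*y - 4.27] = 33.72*y + 4.22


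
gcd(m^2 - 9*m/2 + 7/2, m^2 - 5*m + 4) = m - 1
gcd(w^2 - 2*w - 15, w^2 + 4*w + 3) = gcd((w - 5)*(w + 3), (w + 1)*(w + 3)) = w + 3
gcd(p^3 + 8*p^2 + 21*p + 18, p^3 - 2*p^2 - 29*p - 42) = p^2 + 5*p + 6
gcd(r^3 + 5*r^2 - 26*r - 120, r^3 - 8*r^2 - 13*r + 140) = r^2 - r - 20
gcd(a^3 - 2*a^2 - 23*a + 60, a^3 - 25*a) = a + 5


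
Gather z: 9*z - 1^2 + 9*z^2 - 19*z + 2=9*z^2 - 10*z + 1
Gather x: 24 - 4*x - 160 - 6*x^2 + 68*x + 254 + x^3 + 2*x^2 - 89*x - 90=x^3 - 4*x^2 - 25*x + 28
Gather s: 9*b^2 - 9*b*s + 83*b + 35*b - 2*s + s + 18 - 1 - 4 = 9*b^2 + 118*b + s*(-9*b - 1) + 13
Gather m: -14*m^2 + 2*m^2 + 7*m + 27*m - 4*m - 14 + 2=-12*m^2 + 30*m - 12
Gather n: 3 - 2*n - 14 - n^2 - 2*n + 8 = -n^2 - 4*n - 3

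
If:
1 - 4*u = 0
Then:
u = 1/4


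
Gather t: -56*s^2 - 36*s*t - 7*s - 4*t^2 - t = -56*s^2 - 7*s - 4*t^2 + t*(-36*s - 1)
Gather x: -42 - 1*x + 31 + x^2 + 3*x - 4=x^2 + 2*x - 15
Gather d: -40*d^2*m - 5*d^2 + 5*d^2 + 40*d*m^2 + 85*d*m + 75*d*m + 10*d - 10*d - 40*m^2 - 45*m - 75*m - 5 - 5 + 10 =-40*d^2*m + d*(40*m^2 + 160*m) - 40*m^2 - 120*m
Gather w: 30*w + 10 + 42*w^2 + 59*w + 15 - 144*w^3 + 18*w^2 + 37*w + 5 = -144*w^3 + 60*w^2 + 126*w + 30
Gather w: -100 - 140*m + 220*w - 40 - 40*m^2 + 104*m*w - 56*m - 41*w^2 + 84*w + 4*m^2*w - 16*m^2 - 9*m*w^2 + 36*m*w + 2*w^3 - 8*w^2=-56*m^2 - 196*m + 2*w^3 + w^2*(-9*m - 49) + w*(4*m^2 + 140*m + 304) - 140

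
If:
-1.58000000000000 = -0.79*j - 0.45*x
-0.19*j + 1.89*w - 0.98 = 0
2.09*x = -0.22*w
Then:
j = 2.04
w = 0.72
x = -0.08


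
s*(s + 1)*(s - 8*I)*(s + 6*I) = s^4 + s^3 - 2*I*s^3 + 48*s^2 - 2*I*s^2 + 48*s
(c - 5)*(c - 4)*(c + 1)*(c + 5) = c^4 - 3*c^3 - 29*c^2 + 75*c + 100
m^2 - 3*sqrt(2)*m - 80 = (m - 8*sqrt(2))*(m + 5*sqrt(2))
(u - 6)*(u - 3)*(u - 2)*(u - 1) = u^4 - 12*u^3 + 47*u^2 - 72*u + 36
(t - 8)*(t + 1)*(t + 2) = t^3 - 5*t^2 - 22*t - 16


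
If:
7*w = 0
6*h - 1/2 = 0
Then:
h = 1/12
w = 0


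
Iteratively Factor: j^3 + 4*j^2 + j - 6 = (j + 2)*(j^2 + 2*j - 3) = (j + 2)*(j + 3)*(j - 1)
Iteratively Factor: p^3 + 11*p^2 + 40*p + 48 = (p + 4)*(p^2 + 7*p + 12) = (p + 3)*(p + 4)*(p + 4)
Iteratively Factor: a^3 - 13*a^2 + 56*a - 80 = (a - 5)*(a^2 - 8*a + 16) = (a - 5)*(a - 4)*(a - 4)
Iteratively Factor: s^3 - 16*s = (s - 4)*(s^2 + 4*s) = (s - 4)*(s + 4)*(s)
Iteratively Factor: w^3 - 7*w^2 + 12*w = (w - 4)*(w^2 - 3*w) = (w - 4)*(w - 3)*(w)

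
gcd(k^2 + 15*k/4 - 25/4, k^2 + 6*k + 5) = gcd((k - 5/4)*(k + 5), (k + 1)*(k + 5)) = k + 5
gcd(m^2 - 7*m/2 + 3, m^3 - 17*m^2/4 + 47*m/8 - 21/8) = m - 3/2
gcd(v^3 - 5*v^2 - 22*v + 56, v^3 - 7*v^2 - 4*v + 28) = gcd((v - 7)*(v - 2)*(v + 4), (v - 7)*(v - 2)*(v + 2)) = v^2 - 9*v + 14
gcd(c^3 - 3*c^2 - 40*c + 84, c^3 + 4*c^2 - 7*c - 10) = c - 2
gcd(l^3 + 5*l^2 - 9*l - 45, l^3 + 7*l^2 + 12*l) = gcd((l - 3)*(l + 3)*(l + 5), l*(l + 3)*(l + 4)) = l + 3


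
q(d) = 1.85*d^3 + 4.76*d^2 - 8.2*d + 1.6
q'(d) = 5.55*d^2 + 9.52*d - 8.2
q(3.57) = 117.17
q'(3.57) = 96.52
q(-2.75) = 21.67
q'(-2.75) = 7.59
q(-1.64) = 19.69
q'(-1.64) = -8.89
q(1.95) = 17.43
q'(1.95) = 31.47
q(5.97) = 515.93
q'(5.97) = 246.44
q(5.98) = 518.40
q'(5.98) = 247.20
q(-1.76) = 20.69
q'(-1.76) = -7.76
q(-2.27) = 23.10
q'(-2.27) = -1.21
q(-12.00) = -2411.36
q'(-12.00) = 676.76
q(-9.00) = -887.69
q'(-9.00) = 355.67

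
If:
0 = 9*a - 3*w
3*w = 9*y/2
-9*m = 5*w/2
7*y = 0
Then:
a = 0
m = 0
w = 0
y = 0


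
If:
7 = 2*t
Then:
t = 7/2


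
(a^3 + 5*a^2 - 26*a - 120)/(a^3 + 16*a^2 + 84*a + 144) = (a - 5)/(a + 6)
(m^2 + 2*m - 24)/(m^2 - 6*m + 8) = (m + 6)/(m - 2)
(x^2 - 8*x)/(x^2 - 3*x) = (x - 8)/(x - 3)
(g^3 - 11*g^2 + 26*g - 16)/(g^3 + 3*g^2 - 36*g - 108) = (g^3 - 11*g^2 + 26*g - 16)/(g^3 + 3*g^2 - 36*g - 108)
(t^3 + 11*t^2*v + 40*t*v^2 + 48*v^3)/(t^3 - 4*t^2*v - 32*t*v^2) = (t^2 + 7*t*v + 12*v^2)/(t*(t - 8*v))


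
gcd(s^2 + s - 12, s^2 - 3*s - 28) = s + 4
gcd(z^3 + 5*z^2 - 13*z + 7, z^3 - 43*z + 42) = z^2 + 6*z - 7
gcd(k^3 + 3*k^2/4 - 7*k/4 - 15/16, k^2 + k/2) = k + 1/2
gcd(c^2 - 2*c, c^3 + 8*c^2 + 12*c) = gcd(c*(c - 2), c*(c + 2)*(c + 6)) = c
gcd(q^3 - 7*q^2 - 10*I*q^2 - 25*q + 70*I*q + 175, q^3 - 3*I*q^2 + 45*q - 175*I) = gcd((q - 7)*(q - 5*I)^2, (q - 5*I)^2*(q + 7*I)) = q^2 - 10*I*q - 25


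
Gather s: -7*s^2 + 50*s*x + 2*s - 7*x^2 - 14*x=-7*s^2 + s*(50*x + 2) - 7*x^2 - 14*x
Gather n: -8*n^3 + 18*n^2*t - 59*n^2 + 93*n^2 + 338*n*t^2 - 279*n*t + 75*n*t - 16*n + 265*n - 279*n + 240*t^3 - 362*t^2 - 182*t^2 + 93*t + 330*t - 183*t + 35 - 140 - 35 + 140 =-8*n^3 + n^2*(18*t + 34) + n*(338*t^2 - 204*t - 30) + 240*t^3 - 544*t^2 + 240*t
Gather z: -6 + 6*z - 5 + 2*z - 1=8*z - 12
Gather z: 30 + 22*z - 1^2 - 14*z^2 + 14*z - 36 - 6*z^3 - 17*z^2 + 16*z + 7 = -6*z^3 - 31*z^2 + 52*z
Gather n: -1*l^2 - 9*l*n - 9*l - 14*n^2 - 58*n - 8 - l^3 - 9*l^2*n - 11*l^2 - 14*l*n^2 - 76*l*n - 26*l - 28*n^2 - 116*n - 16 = -l^3 - 12*l^2 - 35*l + n^2*(-14*l - 42) + n*(-9*l^2 - 85*l - 174) - 24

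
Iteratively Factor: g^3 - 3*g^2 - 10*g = (g + 2)*(g^2 - 5*g) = g*(g + 2)*(g - 5)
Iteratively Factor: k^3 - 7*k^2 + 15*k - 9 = (k - 1)*(k^2 - 6*k + 9) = (k - 3)*(k - 1)*(k - 3)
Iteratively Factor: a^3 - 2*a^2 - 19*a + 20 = (a - 1)*(a^2 - a - 20) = (a - 1)*(a + 4)*(a - 5)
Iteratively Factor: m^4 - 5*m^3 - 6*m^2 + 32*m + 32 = (m - 4)*(m^3 - m^2 - 10*m - 8) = (m - 4)*(m + 1)*(m^2 - 2*m - 8) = (m - 4)^2*(m + 1)*(m + 2)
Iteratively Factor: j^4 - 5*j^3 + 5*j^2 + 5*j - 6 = (j + 1)*(j^3 - 6*j^2 + 11*j - 6) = (j - 1)*(j + 1)*(j^2 - 5*j + 6) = (j - 2)*(j - 1)*(j + 1)*(j - 3)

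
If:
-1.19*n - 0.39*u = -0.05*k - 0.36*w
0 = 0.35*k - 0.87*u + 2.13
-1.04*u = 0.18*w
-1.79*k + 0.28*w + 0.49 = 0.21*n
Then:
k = -1.06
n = -4.24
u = 2.02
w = -11.69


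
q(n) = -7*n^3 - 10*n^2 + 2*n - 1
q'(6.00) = -874.00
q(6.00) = -1861.00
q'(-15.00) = -4423.00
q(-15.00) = 21344.00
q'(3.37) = -303.89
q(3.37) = -375.74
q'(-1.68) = -23.67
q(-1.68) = 0.61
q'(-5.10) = -442.21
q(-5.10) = 657.26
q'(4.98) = -618.41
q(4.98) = -1103.59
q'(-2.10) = -48.61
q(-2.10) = 15.53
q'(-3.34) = -165.47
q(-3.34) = 141.58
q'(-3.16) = -144.50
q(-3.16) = 113.71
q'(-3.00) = -127.00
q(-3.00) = 92.00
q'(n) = -21*n^2 - 20*n + 2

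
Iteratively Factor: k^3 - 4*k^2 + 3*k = (k - 3)*(k^2 - k) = (k - 3)*(k - 1)*(k)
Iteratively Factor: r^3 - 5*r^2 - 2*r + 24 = (r - 3)*(r^2 - 2*r - 8) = (r - 3)*(r + 2)*(r - 4)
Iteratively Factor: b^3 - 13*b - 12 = (b + 1)*(b^2 - b - 12) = (b + 1)*(b + 3)*(b - 4)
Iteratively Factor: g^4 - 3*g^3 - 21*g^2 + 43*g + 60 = (g + 4)*(g^3 - 7*g^2 + 7*g + 15) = (g - 3)*(g + 4)*(g^2 - 4*g - 5) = (g - 5)*(g - 3)*(g + 4)*(g + 1)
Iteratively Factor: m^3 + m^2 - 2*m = (m - 1)*(m^2 + 2*m) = m*(m - 1)*(m + 2)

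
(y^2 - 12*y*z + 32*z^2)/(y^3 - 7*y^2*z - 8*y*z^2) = (y - 4*z)/(y*(y + z))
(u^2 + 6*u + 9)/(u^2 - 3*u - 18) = (u + 3)/(u - 6)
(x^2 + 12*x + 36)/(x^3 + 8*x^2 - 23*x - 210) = (x + 6)/(x^2 + 2*x - 35)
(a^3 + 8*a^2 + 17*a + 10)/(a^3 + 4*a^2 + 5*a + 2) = (a + 5)/(a + 1)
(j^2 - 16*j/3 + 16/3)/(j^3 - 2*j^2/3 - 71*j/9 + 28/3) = 3*(j - 4)/(3*j^2 + 2*j - 21)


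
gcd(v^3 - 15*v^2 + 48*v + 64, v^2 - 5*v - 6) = v + 1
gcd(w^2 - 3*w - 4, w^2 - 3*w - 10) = 1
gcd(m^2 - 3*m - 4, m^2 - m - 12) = m - 4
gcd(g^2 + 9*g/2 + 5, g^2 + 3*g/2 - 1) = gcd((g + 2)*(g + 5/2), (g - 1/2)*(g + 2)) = g + 2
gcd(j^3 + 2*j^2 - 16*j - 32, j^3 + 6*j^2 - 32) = j + 4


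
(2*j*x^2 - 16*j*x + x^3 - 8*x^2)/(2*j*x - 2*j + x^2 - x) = x*(x - 8)/(x - 1)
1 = 1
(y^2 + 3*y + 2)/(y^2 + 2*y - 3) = (y^2 + 3*y + 2)/(y^2 + 2*y - 3)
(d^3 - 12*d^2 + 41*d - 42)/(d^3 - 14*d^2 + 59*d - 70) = (d - 3)/(d - 5)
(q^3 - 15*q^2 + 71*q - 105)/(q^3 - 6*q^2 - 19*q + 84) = (q - 5)/(q + 4)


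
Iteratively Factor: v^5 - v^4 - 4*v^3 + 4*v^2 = (v - 2)*(v^4 + v^3 - 2*v^2) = v*(v - 2)*(v^3 + v^2 - 2*v) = v*(v - 2)*(v + 2)*(v^2 - v) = v^2*(v - 2)*(v + 2)*(v - 1)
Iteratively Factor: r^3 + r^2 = (r)*(r^2 + r) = r^2*(r + 1)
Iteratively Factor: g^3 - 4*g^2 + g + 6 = (g + 1)*(g^2 - 5*g + 6) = (g - 2)*(g + 1)*(g - 3)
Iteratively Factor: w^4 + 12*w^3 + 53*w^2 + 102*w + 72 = (w + 4)*(w^3 + 8*w^2 + 21*w + 18) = (w + 3)*(w + 4)*(w^2 + 5*w + 6) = (w + 3)^2*(w + 4)*(w + 2)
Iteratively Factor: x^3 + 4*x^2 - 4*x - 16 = (x + 4)*(x^2 - 4) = (x + 2)*(x + 4)*(x - 2)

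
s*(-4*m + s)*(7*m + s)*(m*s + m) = -28*m^3*s^2 - 28*m^3*s + 3*m^2*s^3 + 3*m^2*s^2 + m*s^4 + m*s^3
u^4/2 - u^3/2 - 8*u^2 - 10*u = u*(u/2 + 1)*(u - 5)*(u + 2)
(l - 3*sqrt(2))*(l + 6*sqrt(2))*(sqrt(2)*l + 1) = sqrt(2)*l^3 + 7*l^2 - 33*sqrt(2)*l - 36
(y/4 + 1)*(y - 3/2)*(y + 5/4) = y^3/4 + 15*y^2/16 - 23*y/32 - 15/8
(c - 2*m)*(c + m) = c^2 - c*m - 2*m^2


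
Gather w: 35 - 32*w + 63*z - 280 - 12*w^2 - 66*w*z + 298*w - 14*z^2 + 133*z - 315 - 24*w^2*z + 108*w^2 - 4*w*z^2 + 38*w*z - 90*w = w^2*(96 - 24*z) + w*(-4*z^2 - 28*z + 176) - 14*z^2 + 196*z - 560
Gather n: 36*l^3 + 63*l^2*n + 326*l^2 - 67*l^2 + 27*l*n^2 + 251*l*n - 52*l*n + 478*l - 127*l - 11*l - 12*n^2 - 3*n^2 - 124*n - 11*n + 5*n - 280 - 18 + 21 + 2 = 36*l^3 + 259*l^2 + 340*l + n^2*(27*l - 15) + n*(63*l^2 + 199*l - 130) - 275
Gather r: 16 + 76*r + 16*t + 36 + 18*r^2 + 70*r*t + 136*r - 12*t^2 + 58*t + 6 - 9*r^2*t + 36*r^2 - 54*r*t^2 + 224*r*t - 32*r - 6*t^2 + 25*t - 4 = r^2*(54 - 9*t) + r*(-54*t^2 + 294*t + 180) - 18*t^2 + 99*t + 54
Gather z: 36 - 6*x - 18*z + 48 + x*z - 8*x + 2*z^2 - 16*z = -14*x + 2*z^2 + z*(x - 34) + 84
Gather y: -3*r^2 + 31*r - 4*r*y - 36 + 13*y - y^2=-3*r^2 + 31*r - y^2 + y*(13 - 4*r) - 36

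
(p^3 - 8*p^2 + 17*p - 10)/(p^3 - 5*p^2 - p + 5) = (p - 2)/(p + 1)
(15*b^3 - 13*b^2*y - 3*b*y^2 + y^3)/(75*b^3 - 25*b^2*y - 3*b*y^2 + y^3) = (-3*b^2 + 2*b*y + y^2)/(-15*b^2 + 2*b*y + y^2)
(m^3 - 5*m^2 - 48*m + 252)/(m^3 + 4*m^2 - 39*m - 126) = (m - 6)/(m + 3)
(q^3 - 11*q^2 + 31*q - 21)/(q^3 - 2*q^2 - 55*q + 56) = (q^2 - 10*q + 21)/(q^2 - q - 56)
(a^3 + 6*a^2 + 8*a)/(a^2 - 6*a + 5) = a*(a^2 + 6*a + 8)/(a^2 - 6*a + 5)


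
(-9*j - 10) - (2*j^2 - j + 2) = -2*j^2 - 8*j - 12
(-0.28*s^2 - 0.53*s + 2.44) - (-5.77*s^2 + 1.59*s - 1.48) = 5.49*s^2 - 2.12*s + 3.92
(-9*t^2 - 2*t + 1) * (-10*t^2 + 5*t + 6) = 90*t^4 - 25*t^3 - 74*t^2 - 7*t + 6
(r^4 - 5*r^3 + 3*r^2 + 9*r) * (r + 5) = r^5 - 22*r^3 + 24*r^2 + 45*r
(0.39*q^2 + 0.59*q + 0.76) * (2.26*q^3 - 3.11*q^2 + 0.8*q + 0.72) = 0.8814*q^5 + 0.1205*q^4 + 0.1947*q^3 - 1.6108*q^2 + 1.0328*q + 0.5472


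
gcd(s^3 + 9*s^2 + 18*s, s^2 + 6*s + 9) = s + 3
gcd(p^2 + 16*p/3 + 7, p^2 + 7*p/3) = p + 7/3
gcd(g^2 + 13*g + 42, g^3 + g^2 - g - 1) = 1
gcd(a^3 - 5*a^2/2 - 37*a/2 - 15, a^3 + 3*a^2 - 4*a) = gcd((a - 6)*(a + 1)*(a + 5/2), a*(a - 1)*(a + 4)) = 1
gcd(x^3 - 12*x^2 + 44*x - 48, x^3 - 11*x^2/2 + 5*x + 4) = x^2 - 6*x + 8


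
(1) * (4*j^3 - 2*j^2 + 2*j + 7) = 4*j^3 - 2*j^2 + 2*j + 7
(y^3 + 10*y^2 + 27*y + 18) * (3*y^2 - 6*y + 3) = 3*y^5 + 24*y^4 + 24*y^3 - 78*y^2 - 27*y + 54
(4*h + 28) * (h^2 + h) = 4*h^3 + 32*h^2 + 28*h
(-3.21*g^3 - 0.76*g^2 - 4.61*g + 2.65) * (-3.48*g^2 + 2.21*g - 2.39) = 11.1708*g^5 - 4.4493*g^4 + 22.0351*g^3 - 17.5937*g^2 + 16.8744*g - 6.3335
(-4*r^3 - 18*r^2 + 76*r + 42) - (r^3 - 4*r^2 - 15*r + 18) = -5*r^3 - 14*r^2 + 91*r + 24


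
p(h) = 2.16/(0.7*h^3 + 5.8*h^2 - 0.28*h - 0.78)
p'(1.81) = -0.12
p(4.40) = 0.01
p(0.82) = 0.66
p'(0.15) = -6.86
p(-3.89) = 0.05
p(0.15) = -3.13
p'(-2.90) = 0.03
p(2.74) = 0.04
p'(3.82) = -0.01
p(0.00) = -2.77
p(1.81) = 0.10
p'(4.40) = -0.01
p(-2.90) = 0.07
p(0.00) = -2.77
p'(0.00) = 0.99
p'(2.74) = -0.03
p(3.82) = 0.02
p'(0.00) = 0.99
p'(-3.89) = 0.01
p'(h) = 2.16*(-2.1*h^2 - 11.6*h + 0.28)/(0.7*h^3 + 5.8*h^2 - 0.28*h - 0.78)^2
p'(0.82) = -2.14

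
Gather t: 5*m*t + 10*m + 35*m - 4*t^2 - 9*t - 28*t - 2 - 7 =45*m - 4*t^2 + t*(5*m - 37) - 9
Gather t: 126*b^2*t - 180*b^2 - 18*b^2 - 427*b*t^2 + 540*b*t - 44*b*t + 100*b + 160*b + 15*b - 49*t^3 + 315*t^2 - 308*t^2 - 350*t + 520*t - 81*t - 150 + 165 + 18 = -198*b^2 + 275*b - 49*t^3 + t^2*(7 - 427*b) + t*(126*b^2 + 496*b + 89) + 33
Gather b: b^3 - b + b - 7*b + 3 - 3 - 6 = b^3 - 7*b - 6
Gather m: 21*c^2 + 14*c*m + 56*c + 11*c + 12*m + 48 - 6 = 21*c^2 + 67*c + m*(14*c + 12) + 42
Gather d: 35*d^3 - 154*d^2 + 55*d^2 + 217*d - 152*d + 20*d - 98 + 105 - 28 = 35*d^3 - 99*d^2 + 85*d - 21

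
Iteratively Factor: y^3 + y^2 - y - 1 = (y + 1)*(y^2 - 1) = (y + 1)^2*(y - 1)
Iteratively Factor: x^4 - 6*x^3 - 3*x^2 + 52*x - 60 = (x - 2)*(x^3 - 4*x^2 - 11*x + 30) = (x - 5)*(x - 2)*(x^2 + x - 6) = (x - 5)*(x - 2)^2*(x + 3)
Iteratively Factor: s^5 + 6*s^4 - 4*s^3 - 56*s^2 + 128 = (s + 2)*(s^4 + 4*s^3 - 12*s^2 - 32*s + 64) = (s - 2)*(s + 2)*(s^3 + 6*s^2 - 32) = (s - 2)^2*(s + 2)*(s^2 + 8*s + 16) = (s - 2)^2*(s + 2)*(s + 4)*(s + 4)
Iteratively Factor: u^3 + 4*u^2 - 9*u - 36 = (u - 3)*(u^2 + 7*u + 12) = (u - 3)*(u + 3)*(u + 4)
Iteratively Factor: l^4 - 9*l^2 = (l)*(l^3 - 9*l) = l*(l - 3)*(l^2 + 3*l) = l^2*(l - 3)*(l + 3)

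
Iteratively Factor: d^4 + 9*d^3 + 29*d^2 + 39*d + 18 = (d + 2)*(d^3 + 7*d^2 + 15*d + 9) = (d + 2)*(d + 3)*(d^2 + 4*d + 3) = (d + 2)*(d + 3)^2*(d + 1)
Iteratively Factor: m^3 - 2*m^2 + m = (m - 1)*(m^2 - m) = (m - 1)^2*(m)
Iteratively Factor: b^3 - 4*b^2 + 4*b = (b - 2)*(b^2 - 2*b) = b*(b - 2)*(b - 2)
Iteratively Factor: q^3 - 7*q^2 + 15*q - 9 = (q - 1)*(q^2 - 6*q + 9) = (q - 3)*(q - 1)*(q - 3)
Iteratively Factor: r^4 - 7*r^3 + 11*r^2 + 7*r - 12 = (r - 4)*(r^3 - 3*r^2 - r + 3) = (r - 4)*(r - 1)*(r^2 - 2*r - 3) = (r - 4)*(r - 1)*(r + 1)*(r - 3)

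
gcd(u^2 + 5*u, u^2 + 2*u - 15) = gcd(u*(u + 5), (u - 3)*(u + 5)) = u + 5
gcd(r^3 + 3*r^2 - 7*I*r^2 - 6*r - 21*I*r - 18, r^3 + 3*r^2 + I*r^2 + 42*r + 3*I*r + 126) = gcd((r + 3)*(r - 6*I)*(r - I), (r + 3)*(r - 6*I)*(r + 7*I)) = r^2 + r*(3 - 6*I) - 18*I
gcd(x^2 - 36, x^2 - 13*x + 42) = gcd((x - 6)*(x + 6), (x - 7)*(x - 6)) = x - 6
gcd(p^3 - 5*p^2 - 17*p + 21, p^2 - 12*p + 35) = p - 7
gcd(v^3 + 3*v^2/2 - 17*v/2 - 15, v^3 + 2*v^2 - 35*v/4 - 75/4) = v^2 - v/2 - 15/2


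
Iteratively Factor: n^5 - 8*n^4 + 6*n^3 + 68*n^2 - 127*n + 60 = (n - 4)*(n^4 - 4*n^3 - 10*n^2 + 28*n - 15) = (n - 4)*(n - 1)*(n^3 - 3*n^2 - 13*n + 15) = (n - 4)*(n - 1)*(n + 3)*(n^2 - 6*n + 5) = (n - 4)*(n - 1)^2*(n + 3)*(n - 5)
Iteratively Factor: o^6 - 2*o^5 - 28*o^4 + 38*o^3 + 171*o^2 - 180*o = (o + 4)*(o^5 - 6*o^4 - 4*o^3 + 54*o^2 - 45*o) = (o - 5)*(o + 4)*(o^4 - o^3 - 9*o^2 + 9*o) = (o - 5)*(o - 1)*(o + 4)*(o^3 - 9*o) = (o - 5)*(o - 3)*(o - 1)*(o + 4)*(o^2 + 3*o) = o*(o - 5)*(o - 3)*(o - 1)*(o + 4)*(o + 3)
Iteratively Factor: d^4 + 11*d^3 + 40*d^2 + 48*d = (d)*(d^3 + 11*d^2 + 40*d + 48) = d*(d + 4)*(d^2 + 7*d + 12) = d*(d + 4)^2*(d + 3)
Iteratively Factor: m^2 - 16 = (m - 4)*(m + 4)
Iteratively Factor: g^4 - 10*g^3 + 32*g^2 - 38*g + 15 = (g - 3)*(g^3 - 7*g^2 + 11*g - 5) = (g - 3)*(g - 1)*(g^2 - 6*g + 5) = (g - 3)*(g - 1)^2*(g - 5)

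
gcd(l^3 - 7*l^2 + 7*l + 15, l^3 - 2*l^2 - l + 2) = l + 1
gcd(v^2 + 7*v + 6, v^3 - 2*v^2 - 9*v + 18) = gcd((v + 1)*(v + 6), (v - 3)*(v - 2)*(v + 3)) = 1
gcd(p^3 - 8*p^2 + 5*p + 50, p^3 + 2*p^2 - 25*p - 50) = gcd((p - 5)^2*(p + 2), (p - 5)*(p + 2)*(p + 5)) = p^2 - 3*p - 10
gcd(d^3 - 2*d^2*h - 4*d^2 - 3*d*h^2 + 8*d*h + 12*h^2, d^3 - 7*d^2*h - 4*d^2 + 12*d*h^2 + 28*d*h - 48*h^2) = d^2 - 3*d*h - 4*d + 12*h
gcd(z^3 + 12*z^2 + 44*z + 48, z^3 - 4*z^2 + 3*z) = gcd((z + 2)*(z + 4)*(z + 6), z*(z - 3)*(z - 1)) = 1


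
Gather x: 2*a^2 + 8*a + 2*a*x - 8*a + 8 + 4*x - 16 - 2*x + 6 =2*a^2 + x*(2*a + 2) - 2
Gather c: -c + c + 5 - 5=0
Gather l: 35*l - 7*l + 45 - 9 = 28*l + 36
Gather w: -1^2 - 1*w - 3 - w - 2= -2*w - 6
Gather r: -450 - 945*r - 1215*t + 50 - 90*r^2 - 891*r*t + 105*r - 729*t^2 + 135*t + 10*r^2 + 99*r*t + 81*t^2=-80*r^2 + r*(-792*t - 840) - 648*t^2 - 1080*t - 400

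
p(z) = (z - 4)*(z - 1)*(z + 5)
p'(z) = (z - 4)*(z - 1) + (z - 4)*(z + 5) + (z - 1)*(z + 5) = 3*z^2 - 21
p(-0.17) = 23.57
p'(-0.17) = -20.91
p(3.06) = -15.61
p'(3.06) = 7.09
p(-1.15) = 42.63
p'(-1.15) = -17.03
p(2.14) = -15.14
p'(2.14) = -7.26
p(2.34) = -16.33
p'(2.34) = -4.57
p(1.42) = -6.96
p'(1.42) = -14.95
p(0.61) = 7.42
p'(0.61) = -19.88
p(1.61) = -9.64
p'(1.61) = -13.22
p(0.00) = 20.00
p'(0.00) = -21.00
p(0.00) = 20.00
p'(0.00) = -21.00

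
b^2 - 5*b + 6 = (b - 3)*(b - 2)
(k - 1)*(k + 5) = k^2 + 4*k - 5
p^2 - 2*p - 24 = (p - 6)*(p + 4)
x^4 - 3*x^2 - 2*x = x*(x - 2)*(x + 1)^2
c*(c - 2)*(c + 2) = c^3 - 4*c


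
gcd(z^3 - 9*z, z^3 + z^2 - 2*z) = z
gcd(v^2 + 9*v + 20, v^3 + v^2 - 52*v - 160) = v^2 + 9*v + 20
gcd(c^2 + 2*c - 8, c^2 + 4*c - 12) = c - 2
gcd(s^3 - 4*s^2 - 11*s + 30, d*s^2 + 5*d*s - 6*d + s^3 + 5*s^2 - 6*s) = 1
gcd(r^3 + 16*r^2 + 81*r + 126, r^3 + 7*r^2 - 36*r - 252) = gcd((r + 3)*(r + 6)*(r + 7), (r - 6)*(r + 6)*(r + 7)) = r^2 + 13*r + 42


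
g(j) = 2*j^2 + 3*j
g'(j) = 4*j + 3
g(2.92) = 25.81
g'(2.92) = 14.68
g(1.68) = 10.68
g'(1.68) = 9.72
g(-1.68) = 0.60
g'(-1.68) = -3.72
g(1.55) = 9.46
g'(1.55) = 9.20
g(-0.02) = -0.06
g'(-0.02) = 2.92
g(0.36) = 1.34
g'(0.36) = 4.44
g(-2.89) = 8.03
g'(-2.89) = -8.56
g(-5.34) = 41.01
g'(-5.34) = -18.36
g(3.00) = 27.00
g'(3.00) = 15.00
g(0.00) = 0.00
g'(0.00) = 3.00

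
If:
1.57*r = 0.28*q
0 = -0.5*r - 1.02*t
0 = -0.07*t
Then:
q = 0.00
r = 0.00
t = 0.00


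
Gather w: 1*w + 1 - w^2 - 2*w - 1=-w^2 - w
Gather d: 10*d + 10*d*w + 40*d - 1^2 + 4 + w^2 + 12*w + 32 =d*(10*w + 50) + w^2 + 12*w + 35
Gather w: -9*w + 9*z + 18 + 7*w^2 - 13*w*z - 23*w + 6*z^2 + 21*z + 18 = 7*w^2 + w*(-13*z - 32) + 6*z^2 + 30*z + 36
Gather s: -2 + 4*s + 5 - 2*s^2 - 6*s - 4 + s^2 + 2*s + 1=-s^2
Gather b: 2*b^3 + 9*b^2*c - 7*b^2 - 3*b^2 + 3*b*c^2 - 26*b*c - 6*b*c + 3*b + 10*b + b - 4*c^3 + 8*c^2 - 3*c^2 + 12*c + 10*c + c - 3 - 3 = 2*b^3 + b^2*(9*c - 10) + b*(3*c^2 - 32*c + 14) - 4*c^3 + 5*c^2 + 23*c - 6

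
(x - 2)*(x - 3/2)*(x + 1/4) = x^3 - 13*x^2/4 + 17*x/8 + 3/4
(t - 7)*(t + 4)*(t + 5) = t^3 + 2*t^2 - 43*t - 140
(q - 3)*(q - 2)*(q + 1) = q^3 - 4*q^2 + q + 6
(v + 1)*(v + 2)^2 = v^3 + 5*v^2 + 8*v + 4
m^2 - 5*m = m*(m - 5)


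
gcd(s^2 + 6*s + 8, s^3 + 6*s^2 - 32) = s + 4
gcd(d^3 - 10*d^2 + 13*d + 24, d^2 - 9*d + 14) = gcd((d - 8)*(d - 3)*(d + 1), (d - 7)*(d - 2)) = 1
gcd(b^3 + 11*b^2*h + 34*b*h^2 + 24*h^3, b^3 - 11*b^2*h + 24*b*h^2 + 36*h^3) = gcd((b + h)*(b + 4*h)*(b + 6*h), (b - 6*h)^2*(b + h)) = b + h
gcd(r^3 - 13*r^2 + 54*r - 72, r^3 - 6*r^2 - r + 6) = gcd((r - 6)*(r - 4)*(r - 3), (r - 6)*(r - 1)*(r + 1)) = r - 6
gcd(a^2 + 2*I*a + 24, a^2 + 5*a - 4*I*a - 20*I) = a - 4*I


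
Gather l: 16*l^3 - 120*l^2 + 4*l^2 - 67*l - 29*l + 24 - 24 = 16*l^3 - 116*l^2 - 96*l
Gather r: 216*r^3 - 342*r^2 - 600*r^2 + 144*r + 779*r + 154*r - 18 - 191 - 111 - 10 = 216*r^3 - 942*r^2 + 1077*r - 330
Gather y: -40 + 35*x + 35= 35*x - 5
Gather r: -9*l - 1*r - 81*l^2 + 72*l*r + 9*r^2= -81*l^2 - 9*l + 9*r^2 + r*(72*l - 1)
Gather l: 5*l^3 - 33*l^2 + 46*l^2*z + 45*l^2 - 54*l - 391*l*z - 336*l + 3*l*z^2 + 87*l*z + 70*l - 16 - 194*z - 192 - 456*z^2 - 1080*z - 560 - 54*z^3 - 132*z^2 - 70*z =5*l^3 + l^2*(46*z + 12) + l*(3*z^2 - 304*z - 320) - 54*z^3 - 588*z^2 - 1344*z - 768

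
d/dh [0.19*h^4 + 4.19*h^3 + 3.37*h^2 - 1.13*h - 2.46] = 0.76*h^3 + 12.57*h^2 + 6.74*h - 1.13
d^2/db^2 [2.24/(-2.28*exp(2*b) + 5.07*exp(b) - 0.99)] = (-2.24*(4.56*exp(b) - 5.07)*(9.12*exp(b) - 10.14)*exp(b) + (20.4288*exp(b) - 11.3568)*(2.28*exp(2*b) - 5.07*exp(b) + 0.99))*exp(b)/(2.28*exp(2*b) - 5.07*exp(b) + 0.99)^3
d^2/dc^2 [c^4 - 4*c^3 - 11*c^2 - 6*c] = 12*c^2 - 24*c - 22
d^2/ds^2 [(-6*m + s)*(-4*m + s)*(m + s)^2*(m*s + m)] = 2*m*(38*m^3 + 15*m^2*s + 5*m^2 - 48*m*s^2 - 24*m*s + 10*s^3 + 6*s^2)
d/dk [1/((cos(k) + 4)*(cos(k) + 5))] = (2*cos(k) + 9)*sin(k)/((cos(k) + 4)^2*(cos(k) + 5)^2)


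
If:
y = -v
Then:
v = -y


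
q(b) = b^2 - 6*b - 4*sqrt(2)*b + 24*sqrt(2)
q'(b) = 2*b - 6 - 4*sqrt(2)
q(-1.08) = 47.70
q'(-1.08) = -13.82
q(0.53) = 28.04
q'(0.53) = -10.60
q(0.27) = 30.87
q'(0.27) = -11.12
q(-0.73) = 42.98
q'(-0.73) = -13.12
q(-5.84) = 136.12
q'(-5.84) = -23.34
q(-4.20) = 100.54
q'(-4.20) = -20.06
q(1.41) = 19.49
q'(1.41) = -8.84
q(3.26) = 6.57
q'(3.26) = -5.14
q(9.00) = 10.03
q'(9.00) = 6.34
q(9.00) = 10.03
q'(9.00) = 6.34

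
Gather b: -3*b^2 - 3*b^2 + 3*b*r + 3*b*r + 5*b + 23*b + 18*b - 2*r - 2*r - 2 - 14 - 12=-6*b^2 + b*(6*r + 46) - 4*r - 28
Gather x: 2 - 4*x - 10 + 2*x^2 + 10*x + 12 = 2*x^2 + 6*x + 4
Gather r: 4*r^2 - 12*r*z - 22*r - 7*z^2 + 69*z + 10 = 4*r^2 + r*(-12*z - 22) - 7*z^2 + 69*z + 10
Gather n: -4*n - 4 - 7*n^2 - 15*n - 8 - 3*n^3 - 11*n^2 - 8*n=-3*n^3 - 18*n^2 - 27*n - 12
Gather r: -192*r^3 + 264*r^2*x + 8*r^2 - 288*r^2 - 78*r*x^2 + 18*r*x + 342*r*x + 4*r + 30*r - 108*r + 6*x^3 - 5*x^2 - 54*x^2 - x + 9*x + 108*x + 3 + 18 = -192*r^3 + r^2*(264*x - 280) + r*(-78*x^2 + 360*x - 74) + 6*x^3 - 59*x^2 + 116*x + 21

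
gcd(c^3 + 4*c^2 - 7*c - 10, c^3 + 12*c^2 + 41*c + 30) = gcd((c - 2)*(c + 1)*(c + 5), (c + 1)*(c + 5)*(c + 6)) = c^2 + 6*c + 5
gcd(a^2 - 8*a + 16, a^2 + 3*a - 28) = a - 4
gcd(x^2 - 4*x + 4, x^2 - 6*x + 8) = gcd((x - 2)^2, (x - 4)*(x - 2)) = x - 2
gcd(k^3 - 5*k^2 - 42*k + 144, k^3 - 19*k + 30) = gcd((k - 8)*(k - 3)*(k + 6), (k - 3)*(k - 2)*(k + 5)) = k - 3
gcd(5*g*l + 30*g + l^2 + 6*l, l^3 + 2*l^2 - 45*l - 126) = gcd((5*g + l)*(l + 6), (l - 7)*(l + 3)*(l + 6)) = l + 6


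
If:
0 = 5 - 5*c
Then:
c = 1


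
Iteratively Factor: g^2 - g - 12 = (g - 4)*(g + 3)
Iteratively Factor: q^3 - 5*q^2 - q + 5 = (q + 1)*(q^2 - 6*q + 5) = (q - 1)*(q + 1)*(q - 5)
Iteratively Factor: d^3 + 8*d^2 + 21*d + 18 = (d + 3)*(d^2 + 5*d + 6) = (d + 3)^2*(d + 2)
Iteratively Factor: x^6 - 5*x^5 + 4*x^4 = (x)*(x^5 - 5*x^4 + 4*x^3) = x^2*(x^4 - 5*x^3 + 4*x^2) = x^2*(x - 1)*(x^3 - 4*x^2) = x^3*(x - 1)*(x^2 - 4*x) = x^4*(x - 1)*(x - 4)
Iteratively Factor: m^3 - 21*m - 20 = (m + 1)*(m^2 - m - 20) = (m - 5)*(m + 1)*(m + 4)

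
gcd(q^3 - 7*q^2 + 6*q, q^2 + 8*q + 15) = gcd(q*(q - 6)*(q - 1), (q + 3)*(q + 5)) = 1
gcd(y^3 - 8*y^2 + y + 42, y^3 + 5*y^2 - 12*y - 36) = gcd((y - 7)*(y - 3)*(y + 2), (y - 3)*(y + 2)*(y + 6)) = y^2 - y - 6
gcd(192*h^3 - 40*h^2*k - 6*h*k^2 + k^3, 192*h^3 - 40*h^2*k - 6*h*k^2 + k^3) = 192*h^3 - 40*h^2*k - 6*h*k^2 + k^3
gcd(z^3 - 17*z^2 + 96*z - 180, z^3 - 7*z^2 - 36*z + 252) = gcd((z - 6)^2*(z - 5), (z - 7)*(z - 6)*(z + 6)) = z - 6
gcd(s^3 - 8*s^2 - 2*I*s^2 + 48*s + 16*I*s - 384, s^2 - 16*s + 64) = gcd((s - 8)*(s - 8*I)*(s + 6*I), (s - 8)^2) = s - 8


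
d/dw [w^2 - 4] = 2*w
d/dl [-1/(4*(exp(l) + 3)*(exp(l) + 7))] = (exp(l) + 5)*exp(l)/(2*(exp(l) + 3)^2*(exp(l) + 7)^2)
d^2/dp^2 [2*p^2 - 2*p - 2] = 4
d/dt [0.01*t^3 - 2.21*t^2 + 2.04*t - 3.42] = 0.03*t^2 - 4.42*t + 2.04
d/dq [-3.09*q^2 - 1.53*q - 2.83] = -6.18*q - 1.53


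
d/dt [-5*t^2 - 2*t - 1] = -10*t - 2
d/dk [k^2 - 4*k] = 2*k - 4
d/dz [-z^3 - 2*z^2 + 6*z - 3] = -3*z^2 - 4*z + 6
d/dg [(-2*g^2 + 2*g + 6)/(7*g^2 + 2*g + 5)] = 2*(-9*g^2 - 52*g - 1)/(49*g^4 + 28*g^3 + 74*g^2 + 20*g + 25)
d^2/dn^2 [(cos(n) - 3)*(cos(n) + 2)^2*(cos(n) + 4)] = 161*cos(n)/4 - 4*cos(2*n)^2 + 6*cos(2*n) - 45*cos(3*n)/4 + 2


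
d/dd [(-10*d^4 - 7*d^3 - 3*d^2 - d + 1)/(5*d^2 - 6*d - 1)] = (-100*d^5 + 145*d^4 + 124*d^3 + 44*d^2 - 4*d + 7)/(25*d^4 - 60*d^3 + 26*d^2 + 12*d + 1)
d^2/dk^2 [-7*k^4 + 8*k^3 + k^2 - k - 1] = -84*k^2 + 48*k + 2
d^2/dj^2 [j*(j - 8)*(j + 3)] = 6*j - 10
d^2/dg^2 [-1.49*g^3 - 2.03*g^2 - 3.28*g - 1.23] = -8.94*g - 4.06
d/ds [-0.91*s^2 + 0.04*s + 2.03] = 0.04 - 1.82*s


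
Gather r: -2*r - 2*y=-2*r - 2*y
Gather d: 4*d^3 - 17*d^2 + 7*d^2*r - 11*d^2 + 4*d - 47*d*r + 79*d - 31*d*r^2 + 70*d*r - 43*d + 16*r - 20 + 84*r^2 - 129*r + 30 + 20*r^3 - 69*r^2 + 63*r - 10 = 4*d^3 + d^2*(7*r - 28) + d*(-31*r^2 + 23*r + 40) + 20*r^3 + 15*r^2 - 50*r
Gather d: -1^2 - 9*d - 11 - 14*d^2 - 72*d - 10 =-14*d^2 - 81*d - 22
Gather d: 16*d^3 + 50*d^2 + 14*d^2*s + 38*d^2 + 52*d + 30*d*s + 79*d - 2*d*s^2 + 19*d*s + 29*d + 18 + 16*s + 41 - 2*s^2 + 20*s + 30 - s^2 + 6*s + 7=16*d^3 + d^2*(14*s + 88) + d*(-2*s^2 + 49*s + 160) - 3*s^2 + 42*s + 96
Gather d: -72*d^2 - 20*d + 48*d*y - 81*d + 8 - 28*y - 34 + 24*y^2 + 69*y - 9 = -72*d^2 + d*(48*y - 101) + 24*y^2 + 41*y - 35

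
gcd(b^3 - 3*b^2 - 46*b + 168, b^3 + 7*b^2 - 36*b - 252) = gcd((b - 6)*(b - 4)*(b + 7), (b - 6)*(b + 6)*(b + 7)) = b^2 + b - 42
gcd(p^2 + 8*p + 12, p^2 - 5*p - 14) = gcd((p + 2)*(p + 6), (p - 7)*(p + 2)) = p + 2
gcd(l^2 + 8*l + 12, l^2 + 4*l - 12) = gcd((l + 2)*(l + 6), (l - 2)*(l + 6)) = l + 6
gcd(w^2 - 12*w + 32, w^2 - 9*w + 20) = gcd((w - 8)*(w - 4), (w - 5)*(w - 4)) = w - 4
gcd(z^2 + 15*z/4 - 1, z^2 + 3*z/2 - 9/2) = 1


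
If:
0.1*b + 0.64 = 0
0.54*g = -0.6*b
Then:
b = -6.40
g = 7.11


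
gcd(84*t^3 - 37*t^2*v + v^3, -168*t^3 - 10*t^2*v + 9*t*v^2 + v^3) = 28*t^2 - 3*t*v - v^2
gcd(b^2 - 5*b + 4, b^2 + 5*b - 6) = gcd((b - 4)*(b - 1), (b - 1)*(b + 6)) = b - 1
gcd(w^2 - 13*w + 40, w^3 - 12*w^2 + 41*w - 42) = 1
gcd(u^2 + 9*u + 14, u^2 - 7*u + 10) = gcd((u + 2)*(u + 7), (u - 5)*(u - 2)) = 1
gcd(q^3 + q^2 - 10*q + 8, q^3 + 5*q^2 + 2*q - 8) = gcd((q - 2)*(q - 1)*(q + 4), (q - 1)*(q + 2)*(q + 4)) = q^2 + 3*q - 4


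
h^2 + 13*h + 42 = (h + 6)*(h + 7)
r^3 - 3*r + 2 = (r - 1)^2*(r + 2)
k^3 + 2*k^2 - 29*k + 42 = (k - 3)*(k - 2)*(k + 7)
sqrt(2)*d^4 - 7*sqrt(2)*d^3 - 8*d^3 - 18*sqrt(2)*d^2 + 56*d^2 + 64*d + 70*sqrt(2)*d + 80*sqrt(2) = (d - 8)*(d - 5*sqrt(2))*(d + sqrt(2))*(sqrt(2)*d + sqrt(2))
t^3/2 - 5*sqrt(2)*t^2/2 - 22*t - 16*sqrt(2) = (t/2 + sqrt(2))*(t - 8*sqrt(2))*(t + sqrt(2))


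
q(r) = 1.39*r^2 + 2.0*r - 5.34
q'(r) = 2.78*r + 2.0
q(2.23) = 6.03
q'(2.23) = 8.20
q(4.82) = 36.59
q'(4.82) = 15.40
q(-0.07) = -5.47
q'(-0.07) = 1.81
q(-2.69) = -0.66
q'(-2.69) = -5.48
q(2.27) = 6.36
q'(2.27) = 8.31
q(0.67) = -3.38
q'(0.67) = 3.86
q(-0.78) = -6.05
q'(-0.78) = -0.17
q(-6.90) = 47.04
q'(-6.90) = -17.18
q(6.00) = 56.70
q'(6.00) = 18.68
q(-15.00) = 277.41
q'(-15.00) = -39.70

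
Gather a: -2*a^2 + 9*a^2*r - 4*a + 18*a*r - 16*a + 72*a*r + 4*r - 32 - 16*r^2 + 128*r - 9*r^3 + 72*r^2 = a^2*(9*r - 2) + a*(90*r - 20) - 9*r^3 + 56*r^2 + 132*r - 32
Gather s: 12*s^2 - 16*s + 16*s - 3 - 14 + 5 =12*s^2 - 12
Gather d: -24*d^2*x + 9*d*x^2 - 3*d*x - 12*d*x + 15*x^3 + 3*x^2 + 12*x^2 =-24*d^2*x + d*(9*x^2 - 15*x) + 15*x^3 + 15*x^2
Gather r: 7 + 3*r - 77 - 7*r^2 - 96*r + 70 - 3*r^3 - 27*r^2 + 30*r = -3*r^3 - 34*r^2 - 63*r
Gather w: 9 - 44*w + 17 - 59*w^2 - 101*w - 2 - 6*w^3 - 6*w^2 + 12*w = -6*w^3 - 65*w^2 - 133*w + 24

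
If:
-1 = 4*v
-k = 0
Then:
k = 0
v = -1/4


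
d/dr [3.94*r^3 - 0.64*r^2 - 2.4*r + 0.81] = 11.82*r^2 - 1.28*r - 2.4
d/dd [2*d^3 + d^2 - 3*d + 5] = 6*d^2 + 2*d - 3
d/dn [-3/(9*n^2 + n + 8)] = 3*(18*n + 1)/(9*n^2 + n + 8)^2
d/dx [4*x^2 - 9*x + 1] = 8*x - 9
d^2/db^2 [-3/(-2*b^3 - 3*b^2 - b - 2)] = 6*(-3*(2*b + 1)*(2*b^3 + 3*b^2 + b + 2) + (6*b^2 + 6*b + 1)^2)/(2*b^3 + 3*b^2 + b + 2)^3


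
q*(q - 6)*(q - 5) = q^3 - 11*q^2 + 30*q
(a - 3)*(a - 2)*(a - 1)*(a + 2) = a^4 - 4*a^3 - a^2 + 16*a - 12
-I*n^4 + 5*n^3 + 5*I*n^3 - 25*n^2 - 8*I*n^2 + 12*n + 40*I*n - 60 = (n - 5)*(n - 2*I)*(n + 6*I)*(-I*n + 1)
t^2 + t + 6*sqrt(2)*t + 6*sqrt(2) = (t + 1)*(t + 6*sqrt(2))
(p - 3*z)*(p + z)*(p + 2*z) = p^3 - 7*p*z^2 - 6*z^3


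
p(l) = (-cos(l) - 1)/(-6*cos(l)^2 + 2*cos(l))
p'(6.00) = -0.32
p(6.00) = 0.54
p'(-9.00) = 0.07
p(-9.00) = 0.01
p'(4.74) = 648.64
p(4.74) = -20.29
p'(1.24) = 8646.89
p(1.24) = -79.63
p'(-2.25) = 0.42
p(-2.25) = 0.10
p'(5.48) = -2.93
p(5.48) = 1.13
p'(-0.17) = -0.18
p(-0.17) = 0.51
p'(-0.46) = -0.66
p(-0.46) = 0.63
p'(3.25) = 0.01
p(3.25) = 0.00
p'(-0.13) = -0.13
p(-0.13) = 0.51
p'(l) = (-12*sin(l)*cos(l) + 2*sin(l))*(-cos(l) - 1)/(-6*cos(l)^2 + 2*cos(l))^2 + sin(l)/(-6*cos(l)^2 + 2*cos(l)) = (3*sin(l) - sin(l)/cos(l)^2 + 6*tan(l))/(2*(3*cos(l) - 1)^2)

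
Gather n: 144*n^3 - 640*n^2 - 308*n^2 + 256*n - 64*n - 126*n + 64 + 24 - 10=144*n^3 - 948*n^2 + 66*n + 78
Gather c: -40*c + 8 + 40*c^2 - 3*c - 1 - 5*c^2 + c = 35*c^2 - 42*c + 7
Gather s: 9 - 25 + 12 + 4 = 0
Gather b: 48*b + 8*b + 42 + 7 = 56*b + 49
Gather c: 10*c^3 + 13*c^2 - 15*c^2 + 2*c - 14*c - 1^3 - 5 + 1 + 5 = 10*c^3 - 2*c^2 - 12*c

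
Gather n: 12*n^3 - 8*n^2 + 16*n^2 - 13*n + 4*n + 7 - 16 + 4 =12*n^3 + 8*n^2 - 9*n - 5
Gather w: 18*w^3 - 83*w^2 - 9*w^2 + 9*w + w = 18*w^3 - 92*w^2 + 10*w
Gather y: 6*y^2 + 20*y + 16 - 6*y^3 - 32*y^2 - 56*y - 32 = -6*y^3 - 26*y^2 - 36*y - 16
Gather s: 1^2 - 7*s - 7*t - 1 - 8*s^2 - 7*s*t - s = -8*s^2 + s*(-7*t - 8) - 7*t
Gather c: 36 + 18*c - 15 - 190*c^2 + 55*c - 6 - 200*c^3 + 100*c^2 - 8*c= -200*c^3 - 90*c^2 + 65*c + 15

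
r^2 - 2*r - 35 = (r - 7)*(r + 5)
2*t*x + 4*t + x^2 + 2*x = (2*t + x)*(x + 2)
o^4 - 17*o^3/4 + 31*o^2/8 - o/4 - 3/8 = (o - 3)*(o - 1)*(o - 1/2)*(o + 1/4)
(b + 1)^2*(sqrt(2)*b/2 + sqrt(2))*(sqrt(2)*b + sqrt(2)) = b^4 + 5*b^3 + 9*b^2 + 7*b + 2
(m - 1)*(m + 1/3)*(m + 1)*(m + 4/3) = m^4 + 5*m^3/3 - 5*m^2/9 - 5*m/3 - 4/9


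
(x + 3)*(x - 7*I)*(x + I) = x^3 + 3*x^2 - 6*I*x^2 + 7*x - 18*I*x + 21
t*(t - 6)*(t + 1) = t^3 - 5*t^2 - 6*t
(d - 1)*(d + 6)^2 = d^3 + 11*d^2 + 24*d - 36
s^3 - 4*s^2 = s^2*(s - 4)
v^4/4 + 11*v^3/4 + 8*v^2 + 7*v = v*(v/2 + 1)^2*(v + 7)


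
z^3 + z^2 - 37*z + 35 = (z - 5)*(z - 1)*(z + 7)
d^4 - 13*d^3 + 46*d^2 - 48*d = d*(d - 8)*(d - 3)*(d - 2)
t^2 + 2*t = t*(t + 2)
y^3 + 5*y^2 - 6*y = y*(y - 1)*(y + 6)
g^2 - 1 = (g - 1)*(g + 1)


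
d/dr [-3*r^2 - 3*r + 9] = -6*r - 3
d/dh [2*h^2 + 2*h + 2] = 4*h + 2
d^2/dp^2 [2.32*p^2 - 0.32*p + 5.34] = 4.64000000000000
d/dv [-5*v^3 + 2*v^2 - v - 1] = -15*v^2 + 4*v - 1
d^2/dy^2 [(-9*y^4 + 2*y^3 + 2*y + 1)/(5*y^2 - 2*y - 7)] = 2*(-225*y^6 + 270*y^5 + 837*y^4 - 880*y^3 - 2487*y^2 + 474*y + 11)/(125*y^6 - 150*y^5 - 465*y^4 + 412*y^3 + 651*y^2 - 294*y - 343)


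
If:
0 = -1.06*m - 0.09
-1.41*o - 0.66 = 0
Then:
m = -0.08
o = -0.47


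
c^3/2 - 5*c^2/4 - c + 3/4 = (c/2 + 1/2)*(c - 3)*(c - 1/2)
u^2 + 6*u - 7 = (u - 1)*(u + 7)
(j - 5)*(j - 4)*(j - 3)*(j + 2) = j^4 - 10*j^3 + 23*j^2 + 34*j - 120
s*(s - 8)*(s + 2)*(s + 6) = s^4 - 52*s^2 - 96*s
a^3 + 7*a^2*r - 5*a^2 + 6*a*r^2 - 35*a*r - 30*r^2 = (a - 5)*(a + r)*(a + 6*r)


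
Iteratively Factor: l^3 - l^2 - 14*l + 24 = (l - 2)*(l^2 + l - 12) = (l - 3)*(l - 2)*(l + 4)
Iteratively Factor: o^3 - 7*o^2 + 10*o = (o)*(o^2 - 7*o + 10) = o*(o - 2)*(o - 5)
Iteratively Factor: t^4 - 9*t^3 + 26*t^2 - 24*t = (t)*(t^3 - 9*t^2 + 26*t - 24) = t*(t - 4)*(t^2 - 5*t + 6) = t*(t - 4)*(t - 3)*(t - 2)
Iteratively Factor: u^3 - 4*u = (u)*(u^2 - 4) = u*(u + 2)*(u - 2)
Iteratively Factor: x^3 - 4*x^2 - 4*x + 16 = (x - 4)*(x^2 - 4) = (x - 4)*(x + 2)*(x - 2)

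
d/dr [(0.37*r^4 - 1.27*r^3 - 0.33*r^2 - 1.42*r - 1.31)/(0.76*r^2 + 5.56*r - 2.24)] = (0.5624*r^5 + 5.2064*r^4 - 17.4376*r^3 + 7.7788*r^2 + 3.4696*r + 10.4644)/(0.5776*r^4 + 8.4512*r^3 + 27.5088*r^2 - 24.9088*r + 5.0176)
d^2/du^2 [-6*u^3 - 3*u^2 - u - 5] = -36*u - 6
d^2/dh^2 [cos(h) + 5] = -cos(h)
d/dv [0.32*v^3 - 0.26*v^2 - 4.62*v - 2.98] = 0.96*v^2 - 0.52*v - 4.62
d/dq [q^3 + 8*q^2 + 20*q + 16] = 3*q^2 + 16*q + 20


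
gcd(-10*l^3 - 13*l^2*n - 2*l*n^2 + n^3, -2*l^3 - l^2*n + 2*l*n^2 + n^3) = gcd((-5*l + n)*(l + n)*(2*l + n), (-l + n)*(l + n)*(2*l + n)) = 2*l^2 + 3*l*n + n^2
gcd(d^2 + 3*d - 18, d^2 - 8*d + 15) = d - 3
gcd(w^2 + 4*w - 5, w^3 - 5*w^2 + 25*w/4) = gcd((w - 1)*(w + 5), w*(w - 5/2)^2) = 1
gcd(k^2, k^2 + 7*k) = k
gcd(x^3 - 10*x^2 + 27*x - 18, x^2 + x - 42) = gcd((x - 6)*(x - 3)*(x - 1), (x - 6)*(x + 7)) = x - 6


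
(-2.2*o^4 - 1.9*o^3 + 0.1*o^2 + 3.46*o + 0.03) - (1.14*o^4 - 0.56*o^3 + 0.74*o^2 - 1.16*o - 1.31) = -3.34*o^4 - 1.34*o^3 - 0.64*o^2 + 4.62*o + 1.34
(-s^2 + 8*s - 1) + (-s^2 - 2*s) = -2*s^2 + 6*s - 1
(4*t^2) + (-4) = 4*t^2 - 4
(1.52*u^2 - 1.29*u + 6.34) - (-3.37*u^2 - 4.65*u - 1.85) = 4.89*u^2 + 3.36*u + 8.19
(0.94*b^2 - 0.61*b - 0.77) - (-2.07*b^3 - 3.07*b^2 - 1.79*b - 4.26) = 2.07*b^3 + 4.01*b^2 + 1.18*b + 3.49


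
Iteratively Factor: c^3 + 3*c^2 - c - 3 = (c - 1)*(c^2 + 4*c + 3) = (c - 1)*(c + 3)*(c + 1)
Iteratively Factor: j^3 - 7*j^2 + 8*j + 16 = (j - 4)*(j^2 - 3*j - 4) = (j - 4)*(j + 1)*(j - 4)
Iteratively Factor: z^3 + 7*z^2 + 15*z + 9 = (z + 1)*(z^2 + 6*z + 9) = (z + 1)*(z + 3)*(z + 3)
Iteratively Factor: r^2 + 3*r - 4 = (r - 1)*(r + 4)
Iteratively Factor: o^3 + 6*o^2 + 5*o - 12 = (o - 1)*(o^2 + 7*o + 12) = (o - 1)*(o + 3)*(o + 4)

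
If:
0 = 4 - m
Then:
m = 4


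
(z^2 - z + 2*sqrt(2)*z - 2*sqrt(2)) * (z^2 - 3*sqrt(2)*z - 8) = z^4 - sqrt(2)*z^3 - z^3 - 20*z^2 + sqrt(2)*z^2 - 16*sqrt(2)*z + 20*z + 16*sqrt(2)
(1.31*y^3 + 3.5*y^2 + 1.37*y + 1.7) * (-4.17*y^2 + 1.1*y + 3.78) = -5.4627*y^5 - 13.154*y^4 + 3.0889*y^3 + 7.648*y^2 + 7.0486*y + 6.426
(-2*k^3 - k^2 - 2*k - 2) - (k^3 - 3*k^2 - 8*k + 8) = -3*k^3 + 2*k^2 + 6*k - 10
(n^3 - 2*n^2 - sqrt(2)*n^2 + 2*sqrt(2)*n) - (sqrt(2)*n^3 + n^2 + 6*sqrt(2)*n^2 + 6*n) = -sqrt(2)*n^3 + n^3 - 7*sqrt(2)*n^2 - 3*n^2 - 6*n + 2*sqrt(2)*n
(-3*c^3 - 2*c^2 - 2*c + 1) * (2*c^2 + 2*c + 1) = -6*c^5 - 10*c^4 - 11*c^3 - 4*c^2 + 1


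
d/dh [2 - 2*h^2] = -4*h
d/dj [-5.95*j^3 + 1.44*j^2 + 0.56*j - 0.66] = -17.85*j^2 + 2.88*j + 0.56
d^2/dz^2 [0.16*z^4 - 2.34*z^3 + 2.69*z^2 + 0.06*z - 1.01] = 1.92*z^2 - 14.04*z + 5.38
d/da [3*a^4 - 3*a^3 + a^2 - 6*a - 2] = 12*a^3 - 9*a^2 + 2*a - 6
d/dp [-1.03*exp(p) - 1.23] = -1.03*exp(p)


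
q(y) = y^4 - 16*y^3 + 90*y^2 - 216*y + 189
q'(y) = 4*y^3 - 48*y^2 + 180*y - 216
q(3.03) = -0.00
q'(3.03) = -0.01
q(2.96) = 0.00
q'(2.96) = -0.02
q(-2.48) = 1560.09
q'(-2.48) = -1018.63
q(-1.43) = 732.89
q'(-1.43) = -583.25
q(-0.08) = 206.86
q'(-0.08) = -230.71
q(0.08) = 172.29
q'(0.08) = -201.91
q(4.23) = -5.15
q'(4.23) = -10.71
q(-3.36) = 2665.21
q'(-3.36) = -1514.43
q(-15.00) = 128304.00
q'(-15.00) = -27216.00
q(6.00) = -27.00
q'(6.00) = 0.00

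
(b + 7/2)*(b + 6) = b^2 + 19*b/2 + 21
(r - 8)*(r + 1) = r^2 - 7*r - 8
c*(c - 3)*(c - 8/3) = c^3 - 17*c^2/3 + 8*c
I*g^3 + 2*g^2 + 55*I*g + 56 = (g - 8*I)*(g + 7*I)*(I*g + 1)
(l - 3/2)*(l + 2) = l^2 + l/2 - 3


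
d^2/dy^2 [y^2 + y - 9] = 2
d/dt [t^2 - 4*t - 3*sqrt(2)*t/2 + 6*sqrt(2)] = 2*t - 4 - 3*sqrt(2)/2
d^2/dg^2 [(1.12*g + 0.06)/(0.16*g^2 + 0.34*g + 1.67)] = ((0.32*g + 0.34)*(0.64*g + 0.68)*(1.12*g + 0.06) - (1.0752*g + 0.7808)*(0.16*g^2 + 0.34*g + 1.67))/(0.16*g^2 + 0.34*g + 1.67)^3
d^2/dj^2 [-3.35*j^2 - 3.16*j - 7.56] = -6.70000000000000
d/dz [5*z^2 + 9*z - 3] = 10*z + 9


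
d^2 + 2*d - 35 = (d - 5)*(d + 7)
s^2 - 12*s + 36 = (s - 6)^2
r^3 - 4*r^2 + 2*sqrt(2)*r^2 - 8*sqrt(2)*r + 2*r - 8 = (r - 4)*(r + sqrt(2))^2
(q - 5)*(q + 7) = q^2 + 2*q - 35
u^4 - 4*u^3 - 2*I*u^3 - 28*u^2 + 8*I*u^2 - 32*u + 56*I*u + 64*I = (u - 8)*(u + 2)^2*(u - 2*I)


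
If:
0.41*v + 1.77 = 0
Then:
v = -4.32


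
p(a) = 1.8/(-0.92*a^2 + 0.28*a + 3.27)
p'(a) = 1.8*(1.84*a - 0.28)/(-0.92*a^2 + 0.28*a + 3.27)^2 = (3.312*a - 0.504)/(-0.92*a^2 + 0.28*a + 3.27)^2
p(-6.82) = -0.04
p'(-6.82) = -0.01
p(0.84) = 0.63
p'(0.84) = 0.28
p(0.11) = 0.55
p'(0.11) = -0.01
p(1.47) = 1.06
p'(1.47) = 1.52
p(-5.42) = -0.07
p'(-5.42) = -0.03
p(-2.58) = -0.50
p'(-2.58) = -0.71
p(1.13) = 0.75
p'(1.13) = 0.56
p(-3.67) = -0.18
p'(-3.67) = -0.12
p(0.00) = 0.55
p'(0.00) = -0.05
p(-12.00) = -0.01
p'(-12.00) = -0.00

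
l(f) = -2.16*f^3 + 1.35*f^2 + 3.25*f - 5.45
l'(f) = -6.48*f^2 + 2.7*f + 3.25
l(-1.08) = -4.66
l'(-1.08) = -7.22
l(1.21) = -3.37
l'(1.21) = -2.97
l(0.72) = -3.22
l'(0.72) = 1.83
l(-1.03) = -5.00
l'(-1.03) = -6.41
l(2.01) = -11.00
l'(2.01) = -17.50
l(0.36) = -4.21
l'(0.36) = 3.38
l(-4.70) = 233.35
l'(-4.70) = -152.58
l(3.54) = -72.85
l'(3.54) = -68.40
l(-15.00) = 7539.55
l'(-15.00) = -1495.25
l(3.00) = -41.87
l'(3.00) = -46.97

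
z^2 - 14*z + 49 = (z - 7)^2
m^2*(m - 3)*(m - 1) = m^4 - 4*m^3 + 3*m^2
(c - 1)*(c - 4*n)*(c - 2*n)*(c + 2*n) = c^4 - 4*c^3*n - c^3 - 4*c^2*n^2 + 4*c^2*n + 16*c*n^3 + 4*c*n^2 - 16*n^3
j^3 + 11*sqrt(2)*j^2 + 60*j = j*(j + 5*sqrt(2))*(j + 6*sqrt(2))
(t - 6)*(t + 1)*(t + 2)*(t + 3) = t^4 - 25*t^2 - 60*t - 36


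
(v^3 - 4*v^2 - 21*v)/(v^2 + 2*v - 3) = v*(v - 7)/(v - 1)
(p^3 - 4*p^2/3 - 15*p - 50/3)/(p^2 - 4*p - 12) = (3*p^2 - 10*p - 25)/(3*(p - 6))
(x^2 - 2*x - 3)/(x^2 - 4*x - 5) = (x - 3)/(x - 5)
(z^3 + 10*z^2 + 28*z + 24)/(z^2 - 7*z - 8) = (z^3 + 10*z^2 + 28*z + 24)/(z^2 - 7*z - 8)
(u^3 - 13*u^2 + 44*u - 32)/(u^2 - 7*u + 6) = (u^2 - 12*u + 32)/(u - 6)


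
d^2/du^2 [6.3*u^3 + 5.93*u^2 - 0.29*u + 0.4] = 37.8*u + 11.86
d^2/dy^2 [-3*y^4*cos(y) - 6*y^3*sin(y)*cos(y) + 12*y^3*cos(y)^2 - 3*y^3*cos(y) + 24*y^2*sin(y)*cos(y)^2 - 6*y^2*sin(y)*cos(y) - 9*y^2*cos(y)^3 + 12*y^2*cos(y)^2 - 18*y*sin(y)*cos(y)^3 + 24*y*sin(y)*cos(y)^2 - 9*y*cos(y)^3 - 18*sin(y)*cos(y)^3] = 3*y^4*cos(y) + 24*y^3*sin(y) + 12*y^3*sin(2*y) + 3*y^3*cos(y) - 24*y^3*cos(2*y) + 12*y^2*sin(y) - 54*y^2*sin(3*y) - 60*sqrt(2)*y^2*sin(2*y + pi/4) - 117*y^2*cos(y)/4 + 81*y^2*cos(3*y)/4 + 21*y*sin(y) - 48*y*sin(2*y) - 27*y*sin(3*y) + 36*y*sin(4*y) + 51*y*cos(y)/4 + 12*y*cos(2*y) + 369*y*cos(3*y)/4 + 36*y + 51*sin(y)/2 + 12*sin(2*y) + 51*sin(3*y)/2 + 36*sin(4*y) - 3*cos(y)/2 - 36*cos(2*y)^2 - 6*cos(2*y) + 63*cos(3*y)/2 + 30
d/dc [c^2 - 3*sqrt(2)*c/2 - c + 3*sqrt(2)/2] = 2*c - 3*sqrt(2)/2 - 1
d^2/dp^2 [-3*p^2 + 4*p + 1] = -6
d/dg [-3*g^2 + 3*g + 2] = 3 - 6*g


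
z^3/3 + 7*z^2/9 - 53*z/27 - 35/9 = (z/3 + 1)*(z - 7/3)*(z + 5/3)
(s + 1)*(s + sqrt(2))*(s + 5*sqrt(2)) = s^3 + s^2 + 6*sqrt(2)*s^2 + 6*sqrt(2)*s + 10*s + 10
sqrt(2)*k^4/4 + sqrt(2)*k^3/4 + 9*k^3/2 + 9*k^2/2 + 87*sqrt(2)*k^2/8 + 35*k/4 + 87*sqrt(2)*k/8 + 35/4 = (k/2 + 1/2)*(k + 7*sqrt(2)/2)*(k + 5*sqrt(2))*(sqrt(2)*k/2 + 1/2)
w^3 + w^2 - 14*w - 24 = (w - 4)*(w + 2)*(w + 3)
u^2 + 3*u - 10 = (u - 2)*(u + 5)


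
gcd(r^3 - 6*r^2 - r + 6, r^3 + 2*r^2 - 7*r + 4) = r - 1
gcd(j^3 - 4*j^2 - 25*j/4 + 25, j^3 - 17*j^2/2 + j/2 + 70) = j^2 - 3*j/2 - 10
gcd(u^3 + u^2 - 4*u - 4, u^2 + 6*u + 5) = u + 1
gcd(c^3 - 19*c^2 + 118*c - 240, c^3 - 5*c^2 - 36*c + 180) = c^2 - 11*c + 30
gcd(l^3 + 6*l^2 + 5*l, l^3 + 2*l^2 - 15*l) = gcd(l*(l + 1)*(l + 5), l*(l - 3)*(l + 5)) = l^2 + 5*l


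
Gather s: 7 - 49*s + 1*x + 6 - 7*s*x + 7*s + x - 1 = s*(-7*x - 42) + 2*x + 12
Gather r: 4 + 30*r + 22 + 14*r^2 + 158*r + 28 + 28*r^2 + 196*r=42*r^2 + 384*r + 54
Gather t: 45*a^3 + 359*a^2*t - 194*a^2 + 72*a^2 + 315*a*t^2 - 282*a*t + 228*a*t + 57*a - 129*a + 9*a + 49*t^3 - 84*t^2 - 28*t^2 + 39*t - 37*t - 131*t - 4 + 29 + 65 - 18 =45*a^3 - 122*a^2 - 63*a + 49*t^3 + t^2*(315*a - 112) + t*(359*a^2 - 54*a - 129) + 72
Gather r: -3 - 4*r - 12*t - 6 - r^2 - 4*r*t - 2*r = -r^2 + r*(-4*t - 6) - 12*t - 9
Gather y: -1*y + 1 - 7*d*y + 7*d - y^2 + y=-7*d*y + 7*d - y^2 + 1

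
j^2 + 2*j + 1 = (j + 1)^2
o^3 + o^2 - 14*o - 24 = (o - 4)*(o + 2)*(o + 3)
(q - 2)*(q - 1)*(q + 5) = q^3 + 2*q^2 - 13*q + 10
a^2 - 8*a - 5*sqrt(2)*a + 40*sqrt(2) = (a - 8)*(a - 5*sqrt(2))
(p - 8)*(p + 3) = p^2 - 5*p - 24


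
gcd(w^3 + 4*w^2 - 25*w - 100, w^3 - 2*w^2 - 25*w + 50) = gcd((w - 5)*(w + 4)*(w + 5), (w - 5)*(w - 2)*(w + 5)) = w^2 - 25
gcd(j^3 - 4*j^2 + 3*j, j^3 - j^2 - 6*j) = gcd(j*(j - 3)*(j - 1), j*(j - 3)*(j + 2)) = j^2 - 3*j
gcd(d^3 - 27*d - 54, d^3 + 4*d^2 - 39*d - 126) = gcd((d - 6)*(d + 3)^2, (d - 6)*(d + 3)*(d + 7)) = d^2 - 3*d - 18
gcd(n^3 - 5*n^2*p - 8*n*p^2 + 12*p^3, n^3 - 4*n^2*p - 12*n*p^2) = -n^2 + 4*n*p + 12*p^2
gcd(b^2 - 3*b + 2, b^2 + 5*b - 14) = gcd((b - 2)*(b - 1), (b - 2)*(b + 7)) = b - 2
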